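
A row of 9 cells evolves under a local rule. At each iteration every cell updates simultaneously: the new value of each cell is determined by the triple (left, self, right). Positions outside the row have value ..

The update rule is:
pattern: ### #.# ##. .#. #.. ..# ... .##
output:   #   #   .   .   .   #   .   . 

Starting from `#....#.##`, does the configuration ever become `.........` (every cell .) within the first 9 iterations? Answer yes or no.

yes

....#.#..
...#.#...
..#.#....
.#.#.....
#.#......
.#.......
#........
.........
all cells are . at iteration 8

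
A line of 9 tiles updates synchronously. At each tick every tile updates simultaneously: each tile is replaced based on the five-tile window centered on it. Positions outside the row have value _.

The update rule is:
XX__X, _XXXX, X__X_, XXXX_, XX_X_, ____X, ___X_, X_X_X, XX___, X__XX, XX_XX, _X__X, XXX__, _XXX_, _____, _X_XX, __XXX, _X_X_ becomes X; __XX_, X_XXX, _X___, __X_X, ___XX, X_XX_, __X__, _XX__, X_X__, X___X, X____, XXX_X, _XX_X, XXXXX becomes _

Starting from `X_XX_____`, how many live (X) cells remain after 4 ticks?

7

_X__X_XXX
X_XX_X_XX
_X__XXX__
X_XXXXXX_
count of X: 7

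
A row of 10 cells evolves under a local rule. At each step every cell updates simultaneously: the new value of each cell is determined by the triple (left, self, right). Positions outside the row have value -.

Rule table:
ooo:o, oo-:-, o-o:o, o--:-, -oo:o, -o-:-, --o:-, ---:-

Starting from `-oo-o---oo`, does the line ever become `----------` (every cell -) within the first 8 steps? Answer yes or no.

-o-o----o-
--o-------
----------
all cells are - at step 3

yes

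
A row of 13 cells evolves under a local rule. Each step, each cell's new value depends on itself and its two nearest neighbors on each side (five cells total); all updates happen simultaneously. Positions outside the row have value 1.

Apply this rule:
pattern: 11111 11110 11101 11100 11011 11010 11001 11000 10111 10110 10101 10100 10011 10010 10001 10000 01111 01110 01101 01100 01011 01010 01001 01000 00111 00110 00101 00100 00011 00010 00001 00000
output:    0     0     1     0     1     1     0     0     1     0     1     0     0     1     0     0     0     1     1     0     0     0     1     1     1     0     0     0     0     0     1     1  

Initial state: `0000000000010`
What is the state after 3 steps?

0011111111000
0010000000000
0101011111110

0101011111110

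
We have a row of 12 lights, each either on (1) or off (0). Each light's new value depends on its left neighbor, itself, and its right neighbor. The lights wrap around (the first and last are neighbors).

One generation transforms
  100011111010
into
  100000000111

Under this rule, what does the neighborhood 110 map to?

0

At position 8 the neighborhood is 110; the next row has 0 there.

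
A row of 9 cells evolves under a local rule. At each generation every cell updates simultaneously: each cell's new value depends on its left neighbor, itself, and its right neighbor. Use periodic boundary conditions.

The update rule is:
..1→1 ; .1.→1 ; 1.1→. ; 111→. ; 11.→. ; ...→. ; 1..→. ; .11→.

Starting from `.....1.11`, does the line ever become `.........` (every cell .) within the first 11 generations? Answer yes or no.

no

generation 1: ....11...
generation 2: ...1.....
generation 3: ..11.....
generation 4: .1.......
generation 5: 11.......
generation 6: ........1
generation 7: .......11
generation 8: ......1..
generation 9: .....11..
generation 10: ....1....
generation 11: ...11....
generation 11 is ...11...., still not uniform .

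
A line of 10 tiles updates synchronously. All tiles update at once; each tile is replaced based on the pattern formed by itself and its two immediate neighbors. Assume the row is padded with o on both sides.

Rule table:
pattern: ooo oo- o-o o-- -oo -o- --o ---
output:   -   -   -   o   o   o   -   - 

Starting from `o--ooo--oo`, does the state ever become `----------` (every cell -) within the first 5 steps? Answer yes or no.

-o-o--o-o-
-o-oo-o-o-
-o-o--o-o-  (repeats step 1; period 2)
step 5: -o-o--o-o-
step 5 is -o-o--o-o-, still not uniform -

no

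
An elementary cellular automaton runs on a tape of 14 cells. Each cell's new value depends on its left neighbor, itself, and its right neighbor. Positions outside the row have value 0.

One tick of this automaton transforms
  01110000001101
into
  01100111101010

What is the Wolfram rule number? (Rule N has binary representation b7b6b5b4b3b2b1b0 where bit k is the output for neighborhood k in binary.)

169

position 2: 111 → 1  (bit 7 = 1)
position 3: 110 → 0  (bit 6 = 0)
position 12: 101 → 1  (bit 5 = 1)
position 4: 100 → 0  (bit 4 = 0)
position 1: 011 → 1  (bit 3 = 1)
position 13: 010 → 0  (bit 2 = 0)
position 0: 001 → 0  (bit 1 = 0)
position 5: 000 → 1  (bit 0 = 1)
bits b7..b0 = 10101001 = 169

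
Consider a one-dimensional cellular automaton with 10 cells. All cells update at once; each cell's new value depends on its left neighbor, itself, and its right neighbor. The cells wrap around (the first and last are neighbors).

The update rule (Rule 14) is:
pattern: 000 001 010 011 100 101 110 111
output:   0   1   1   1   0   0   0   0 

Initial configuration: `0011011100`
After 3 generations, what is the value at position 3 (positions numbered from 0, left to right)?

0110010000
1100110000
1001100001
position 3 holds 1

1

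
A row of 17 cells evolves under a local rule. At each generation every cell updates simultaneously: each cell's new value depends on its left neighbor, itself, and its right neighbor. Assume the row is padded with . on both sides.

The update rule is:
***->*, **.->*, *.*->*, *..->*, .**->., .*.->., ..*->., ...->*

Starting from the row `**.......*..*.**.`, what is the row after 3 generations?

.*******..*..*.**
..*******..*..*.*
*..*******..*..*.

*..*******..*..*.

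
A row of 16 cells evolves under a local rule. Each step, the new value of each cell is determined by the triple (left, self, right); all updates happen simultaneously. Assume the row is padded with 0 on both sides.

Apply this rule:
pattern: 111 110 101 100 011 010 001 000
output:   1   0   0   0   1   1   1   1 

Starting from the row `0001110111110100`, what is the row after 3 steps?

1111100111100101
1111001111001101
1110011110011001

1110011110011001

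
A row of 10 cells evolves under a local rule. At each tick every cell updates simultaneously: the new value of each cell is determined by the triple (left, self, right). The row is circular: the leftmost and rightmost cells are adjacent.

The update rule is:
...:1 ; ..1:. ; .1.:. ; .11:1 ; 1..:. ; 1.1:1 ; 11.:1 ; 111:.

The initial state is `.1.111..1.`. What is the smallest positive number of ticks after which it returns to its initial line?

6

tick 1: ..11.1....
tick 2: 1.111..111
tick 3: 111.1..1..
tick 4: 1.11......
tick 5: .111.1111.
tick 6: .1.111..1.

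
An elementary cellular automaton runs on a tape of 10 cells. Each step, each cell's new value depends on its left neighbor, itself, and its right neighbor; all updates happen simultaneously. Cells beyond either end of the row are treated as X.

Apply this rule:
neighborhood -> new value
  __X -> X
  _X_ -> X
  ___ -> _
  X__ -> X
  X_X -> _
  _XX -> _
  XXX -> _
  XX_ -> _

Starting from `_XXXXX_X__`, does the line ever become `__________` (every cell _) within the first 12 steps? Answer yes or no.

_______XXX
X_____X___
_X___XXX_X
_XX_X_____
____XX___X
X__X__X_X_
_XXXXXX_X_
________X_
X______XX_
_X____X___
_XX__XXX_X
___XX_____
step 12 is ___XX_____, still not uniform _

no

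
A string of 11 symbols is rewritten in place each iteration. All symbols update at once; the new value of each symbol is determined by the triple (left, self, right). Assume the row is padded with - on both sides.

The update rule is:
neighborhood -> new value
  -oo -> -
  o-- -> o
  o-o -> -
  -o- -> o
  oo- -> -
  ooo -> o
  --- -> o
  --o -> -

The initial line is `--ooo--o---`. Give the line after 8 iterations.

o--o-o-oooo
oo-o-o--oo-
---o-oo---o
oo-o---oo-o
---ooo----o
oo--o-ooo-o
--o-o--o--o
o-o-oo-oo-o

o-o-oo-oo-o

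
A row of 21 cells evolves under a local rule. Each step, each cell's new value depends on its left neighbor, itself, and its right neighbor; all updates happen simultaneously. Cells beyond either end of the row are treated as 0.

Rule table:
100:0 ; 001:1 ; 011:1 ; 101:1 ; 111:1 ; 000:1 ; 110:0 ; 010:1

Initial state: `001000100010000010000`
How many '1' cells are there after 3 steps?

step 1: 111011101110111110111
step 2: 110111011101111101110
step 3: 101110111011111011100
count of 1: 15

15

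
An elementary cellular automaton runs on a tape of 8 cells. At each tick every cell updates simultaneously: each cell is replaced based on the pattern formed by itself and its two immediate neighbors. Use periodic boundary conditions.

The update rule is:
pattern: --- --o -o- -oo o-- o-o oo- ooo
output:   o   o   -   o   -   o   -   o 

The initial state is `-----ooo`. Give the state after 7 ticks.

o--ooooo

-oooooo-
oooooo--
ooooo--o
oooo--oo
ooo--ooo
oo--oooo
o--ooooo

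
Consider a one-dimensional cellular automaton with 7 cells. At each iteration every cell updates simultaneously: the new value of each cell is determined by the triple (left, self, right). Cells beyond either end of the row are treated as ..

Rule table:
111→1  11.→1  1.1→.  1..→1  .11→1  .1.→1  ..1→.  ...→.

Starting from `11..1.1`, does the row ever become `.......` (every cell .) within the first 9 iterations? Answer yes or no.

iteration 1: 111.1.1
iteration 2: 111.1.1  (fixed point — unchanged through iteration 9)
iteration 9 is 111.1.1, still not uniform .

no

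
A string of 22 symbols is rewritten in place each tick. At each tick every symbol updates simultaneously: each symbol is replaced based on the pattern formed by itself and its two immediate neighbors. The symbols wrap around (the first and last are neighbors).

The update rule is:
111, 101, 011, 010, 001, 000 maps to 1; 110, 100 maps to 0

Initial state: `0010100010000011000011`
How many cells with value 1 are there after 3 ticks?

16

0111101110111110011110
1111011101111100111100
1110111011111001111001
count of 1: 16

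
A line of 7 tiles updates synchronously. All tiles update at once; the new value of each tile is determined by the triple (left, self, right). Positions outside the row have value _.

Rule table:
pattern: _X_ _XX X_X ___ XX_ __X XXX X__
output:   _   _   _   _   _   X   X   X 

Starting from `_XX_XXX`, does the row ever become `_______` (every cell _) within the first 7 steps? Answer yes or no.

X____X_
_X__X_X
X_XX___
____X__
___X_X_
__X___X
_X_X_X_
step 7 is _X_X_X_, still not uniform _

no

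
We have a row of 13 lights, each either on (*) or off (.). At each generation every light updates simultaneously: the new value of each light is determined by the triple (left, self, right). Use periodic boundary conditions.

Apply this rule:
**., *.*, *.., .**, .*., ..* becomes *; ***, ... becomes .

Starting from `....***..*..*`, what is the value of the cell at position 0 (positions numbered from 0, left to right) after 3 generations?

*

generation 1: *..**.*******
generation 2: *******......
generation 3: *.....**....*
position 0 holds *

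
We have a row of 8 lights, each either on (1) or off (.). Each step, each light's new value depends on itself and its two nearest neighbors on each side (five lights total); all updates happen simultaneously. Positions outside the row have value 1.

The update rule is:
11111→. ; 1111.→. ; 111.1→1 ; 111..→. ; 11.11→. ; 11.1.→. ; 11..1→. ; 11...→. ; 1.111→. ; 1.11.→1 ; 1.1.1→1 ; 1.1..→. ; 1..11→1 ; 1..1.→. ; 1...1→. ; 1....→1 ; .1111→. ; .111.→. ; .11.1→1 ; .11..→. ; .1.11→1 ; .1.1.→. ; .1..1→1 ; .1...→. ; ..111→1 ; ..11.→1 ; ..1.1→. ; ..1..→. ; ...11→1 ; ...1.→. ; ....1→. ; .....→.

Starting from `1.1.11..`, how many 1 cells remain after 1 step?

1.111..1
count of 1: 5

5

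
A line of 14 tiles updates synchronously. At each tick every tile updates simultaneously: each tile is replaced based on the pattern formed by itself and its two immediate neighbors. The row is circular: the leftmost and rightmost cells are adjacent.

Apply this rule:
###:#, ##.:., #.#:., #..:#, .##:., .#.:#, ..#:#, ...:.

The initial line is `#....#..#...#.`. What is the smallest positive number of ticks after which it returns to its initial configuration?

14

##..######.##.
..##.####.....
.#....##.#....
###..#...##...
.#.####.#..#.#
.#..##..####.#
.###..##.##..#
..#.##.....###
###...#...#.#.
.#.#.###.##.#.
##.#..#.....##
#..#####...#.#
.##.###.#.##..
#....#..#...#.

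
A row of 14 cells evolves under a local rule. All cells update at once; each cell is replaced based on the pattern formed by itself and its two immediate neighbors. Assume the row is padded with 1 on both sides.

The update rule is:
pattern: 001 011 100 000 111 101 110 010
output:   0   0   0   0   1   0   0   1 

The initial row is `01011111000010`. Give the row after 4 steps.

01000100000010

01001110000010
01000100000010
01000100000010  (fixed point — unchanged through step 4)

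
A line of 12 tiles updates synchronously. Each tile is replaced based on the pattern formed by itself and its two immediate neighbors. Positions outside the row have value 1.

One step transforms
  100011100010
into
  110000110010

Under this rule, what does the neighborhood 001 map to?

0

At position 3 the neighborhood is 001; the next row has 0 there.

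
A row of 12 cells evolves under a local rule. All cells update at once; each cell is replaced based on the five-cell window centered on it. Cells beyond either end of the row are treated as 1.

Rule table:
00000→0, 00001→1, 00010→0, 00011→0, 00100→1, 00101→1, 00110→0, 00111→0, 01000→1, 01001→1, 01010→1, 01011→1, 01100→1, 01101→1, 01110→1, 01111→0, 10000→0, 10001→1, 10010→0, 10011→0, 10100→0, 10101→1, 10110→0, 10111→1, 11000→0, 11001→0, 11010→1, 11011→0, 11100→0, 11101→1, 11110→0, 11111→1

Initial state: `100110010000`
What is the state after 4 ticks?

000110101000

tick 1: 000010011010
tick 2: 001011001111
tick 3: 001101000011
tick 4: 000110101000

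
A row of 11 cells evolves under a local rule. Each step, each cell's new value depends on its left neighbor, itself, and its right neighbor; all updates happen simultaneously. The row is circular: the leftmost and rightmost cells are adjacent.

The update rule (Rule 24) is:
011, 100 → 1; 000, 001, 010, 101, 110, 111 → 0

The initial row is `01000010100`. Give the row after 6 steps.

step 1: 00100000010
step 2: 00010000001
step 3: 10001000000
step 4: 01000100000
step 5: 00100010000
step 6: 00010001000

00010001000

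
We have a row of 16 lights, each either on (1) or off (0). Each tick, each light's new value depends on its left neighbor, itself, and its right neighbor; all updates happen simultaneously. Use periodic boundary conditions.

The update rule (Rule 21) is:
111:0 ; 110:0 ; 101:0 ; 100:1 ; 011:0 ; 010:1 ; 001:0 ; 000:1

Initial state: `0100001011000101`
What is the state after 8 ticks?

0001110000000000

tick 1: 0111101000110101
tick 2: 0000001110000101
tick 3: 1111100001110101
tick 4: 0000011100000100
tick 5: 1111000011110111
tick 6: 0000111000000000
tick 7: 1110000111111111
tick 8: 0001110000000000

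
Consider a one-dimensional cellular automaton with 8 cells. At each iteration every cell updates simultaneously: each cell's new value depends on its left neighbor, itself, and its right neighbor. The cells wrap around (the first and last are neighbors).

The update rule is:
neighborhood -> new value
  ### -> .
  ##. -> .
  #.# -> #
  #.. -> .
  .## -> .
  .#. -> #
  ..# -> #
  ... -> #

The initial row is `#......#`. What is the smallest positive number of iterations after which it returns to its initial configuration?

..#####.
##......
...#####
.##.....
#...####
..##....
##...###
...##...
###...##
....##..
####...#
.....##.
#####...
......##
.#####..
#......#

16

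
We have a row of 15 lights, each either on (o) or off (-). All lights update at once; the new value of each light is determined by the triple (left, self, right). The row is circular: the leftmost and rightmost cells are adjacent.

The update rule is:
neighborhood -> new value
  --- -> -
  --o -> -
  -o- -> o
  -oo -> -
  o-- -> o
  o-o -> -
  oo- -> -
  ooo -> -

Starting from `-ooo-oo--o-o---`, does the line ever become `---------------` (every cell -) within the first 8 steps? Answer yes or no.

no

-------o-o-oo--
-------o-o---o-
-------o-oo--oo
o------o---o---
oo-----oo--oo--
--o------o---o-
--oo-----oo--oo
o---o------o---
step 8 is o---o------o---, still not uniform -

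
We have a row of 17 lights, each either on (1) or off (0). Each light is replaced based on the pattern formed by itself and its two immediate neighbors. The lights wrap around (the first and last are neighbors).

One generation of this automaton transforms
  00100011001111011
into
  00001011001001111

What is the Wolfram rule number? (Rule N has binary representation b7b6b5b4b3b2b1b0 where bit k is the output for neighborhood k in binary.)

position 11: 111 → 0  (bit 7 = 0)
position 7: 110 → 1  (bit 6 = 1)
position 14: 101 → 1  (bit 5 = 1)
position 0: 100 → 0  (bit 4 = 0)
position 6: 011 → 1  (bit 3 = 1)
position 2: 010 → 0  (bit 2 = 0)
position 1: 001 → 0  (bit 1 = 0)
position 4: 000 → 1  (bit 0 = 1)
bits b7..b0 = 01101001 = 105

105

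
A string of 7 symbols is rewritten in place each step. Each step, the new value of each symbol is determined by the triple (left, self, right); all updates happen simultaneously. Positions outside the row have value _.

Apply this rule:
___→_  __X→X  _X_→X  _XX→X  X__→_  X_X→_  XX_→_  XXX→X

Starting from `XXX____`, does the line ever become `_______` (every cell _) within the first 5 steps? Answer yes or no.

step 1: XX_____
step 2: X______
step 3: X______  (fixed point — unchanged through step 5)
step 5 is X______, still not uniform _

no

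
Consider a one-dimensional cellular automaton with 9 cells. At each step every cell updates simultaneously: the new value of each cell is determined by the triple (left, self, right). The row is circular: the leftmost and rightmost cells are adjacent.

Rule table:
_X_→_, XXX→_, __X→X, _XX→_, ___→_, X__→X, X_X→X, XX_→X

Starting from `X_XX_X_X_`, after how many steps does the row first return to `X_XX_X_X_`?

9

step 1: _X_XX_X_X
step 2: X_X_XX_X_
step 3: _X_X_XX_X
step 4: X_X_X_XX_
step 5: _X_X_X_XX
step 6: X_X_X_X_X
step 7: XX_X_X_X_
step 8: _XX_X_X_X
step 9: X_XX_X_X_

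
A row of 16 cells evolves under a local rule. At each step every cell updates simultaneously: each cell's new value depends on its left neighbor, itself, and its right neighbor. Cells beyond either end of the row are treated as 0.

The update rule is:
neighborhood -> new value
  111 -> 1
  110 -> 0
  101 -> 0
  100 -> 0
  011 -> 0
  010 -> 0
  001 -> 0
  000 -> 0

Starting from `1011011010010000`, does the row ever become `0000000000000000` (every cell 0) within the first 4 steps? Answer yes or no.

0000000000000000
all cells are 0 at step 1

yes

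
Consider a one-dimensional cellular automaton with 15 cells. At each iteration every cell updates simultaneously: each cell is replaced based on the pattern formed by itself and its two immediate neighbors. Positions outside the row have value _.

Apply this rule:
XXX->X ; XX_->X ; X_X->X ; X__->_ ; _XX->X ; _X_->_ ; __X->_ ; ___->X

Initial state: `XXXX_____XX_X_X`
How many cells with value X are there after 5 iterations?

XXXX_XXX_XXX_X_
XXXXXXXXXXXXX__
XXXXXXXXXXXXX_X
XXXXXXXXXXXXXX_
XXXXXXXXXXXXXX_
count of X: 14

14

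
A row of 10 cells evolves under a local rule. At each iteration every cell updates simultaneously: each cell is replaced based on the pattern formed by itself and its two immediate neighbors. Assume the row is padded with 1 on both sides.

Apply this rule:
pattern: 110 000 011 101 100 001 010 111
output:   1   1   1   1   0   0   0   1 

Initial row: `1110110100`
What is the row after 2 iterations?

1111111000
1111111010

1111111010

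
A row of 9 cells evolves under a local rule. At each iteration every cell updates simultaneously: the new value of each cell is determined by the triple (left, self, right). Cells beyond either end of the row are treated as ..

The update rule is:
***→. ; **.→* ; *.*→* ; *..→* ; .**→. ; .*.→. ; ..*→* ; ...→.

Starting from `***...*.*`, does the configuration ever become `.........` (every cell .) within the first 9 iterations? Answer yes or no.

no

..**.*.*.
.*.**.*.*
*.*.**.*.
.*.*.**.*
*.*.*.**.
.*.*.*.**
*.*.*.*.*
.*.*.*.*.
*.*.*.*.*
iteration 9 is *.*.*.*.*, still not uniform .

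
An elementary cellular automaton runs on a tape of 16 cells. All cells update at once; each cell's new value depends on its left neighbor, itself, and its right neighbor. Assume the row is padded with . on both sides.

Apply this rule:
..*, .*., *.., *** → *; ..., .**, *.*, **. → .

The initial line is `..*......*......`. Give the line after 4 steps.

.***....***.....
*.*.*..*.*.*....
*.*.****.*.**...
*.*..**..*...*..

*.*..**..*...*..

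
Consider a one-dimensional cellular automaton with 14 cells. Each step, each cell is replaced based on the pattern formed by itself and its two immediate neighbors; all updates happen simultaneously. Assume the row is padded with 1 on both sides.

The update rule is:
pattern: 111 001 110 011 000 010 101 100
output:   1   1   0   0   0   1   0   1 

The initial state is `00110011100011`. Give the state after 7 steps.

10101110000101

step 1: 11001101010101
step 2: 10110001010100
step 3: 00001011010111
step 4: 10011000010011
step 5: 01100100111101
step 6: 00011111011000
step 7: 10101110000101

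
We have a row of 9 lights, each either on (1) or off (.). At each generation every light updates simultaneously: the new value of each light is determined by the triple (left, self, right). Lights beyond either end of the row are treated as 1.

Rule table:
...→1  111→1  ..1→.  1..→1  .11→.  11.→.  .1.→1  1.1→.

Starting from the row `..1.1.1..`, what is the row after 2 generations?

..1.1....

1.1.1.11.
..1.1....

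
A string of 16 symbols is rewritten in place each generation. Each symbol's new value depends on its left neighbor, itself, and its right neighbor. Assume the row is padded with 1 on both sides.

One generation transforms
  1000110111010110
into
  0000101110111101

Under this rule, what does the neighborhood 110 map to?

0

At position 0 the neighborhood is 110; the next row has 0 there.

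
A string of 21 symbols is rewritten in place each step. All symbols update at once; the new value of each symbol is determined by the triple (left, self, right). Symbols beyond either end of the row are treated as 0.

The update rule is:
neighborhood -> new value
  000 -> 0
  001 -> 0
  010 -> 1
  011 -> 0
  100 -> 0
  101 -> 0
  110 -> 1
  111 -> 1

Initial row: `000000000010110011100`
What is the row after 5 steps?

step 1: 000000000010010001100
step 2: 000000000010010000100
step 3: 000000000010010000100  (fixed point — unchanged through step 5)

000000000010010000100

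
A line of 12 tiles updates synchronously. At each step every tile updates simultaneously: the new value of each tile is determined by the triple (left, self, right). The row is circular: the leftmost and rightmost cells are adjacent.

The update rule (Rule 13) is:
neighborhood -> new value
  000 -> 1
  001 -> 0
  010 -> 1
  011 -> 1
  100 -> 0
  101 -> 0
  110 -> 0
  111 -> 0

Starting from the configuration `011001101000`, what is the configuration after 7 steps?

step 1: 010001001011
step 2: 010101001010
step 3: 010101001010  (fixed point — unchanged through step 7)

010101001010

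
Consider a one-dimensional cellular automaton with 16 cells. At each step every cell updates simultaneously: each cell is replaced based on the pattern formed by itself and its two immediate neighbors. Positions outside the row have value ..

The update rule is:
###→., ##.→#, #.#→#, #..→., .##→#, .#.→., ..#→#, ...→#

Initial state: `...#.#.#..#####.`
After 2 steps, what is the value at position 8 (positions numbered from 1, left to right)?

###.#.#..##...#.
#.##.#..###.##..
position 8 holds .

.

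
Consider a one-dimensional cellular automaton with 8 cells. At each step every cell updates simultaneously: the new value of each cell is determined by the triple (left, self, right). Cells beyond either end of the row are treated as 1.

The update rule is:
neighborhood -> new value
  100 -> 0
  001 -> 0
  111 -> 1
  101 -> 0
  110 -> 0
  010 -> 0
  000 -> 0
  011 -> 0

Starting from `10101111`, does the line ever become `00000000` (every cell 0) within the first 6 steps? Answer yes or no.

00000111
00000011
00000001
00000000
all cells are 0 at step 4

yes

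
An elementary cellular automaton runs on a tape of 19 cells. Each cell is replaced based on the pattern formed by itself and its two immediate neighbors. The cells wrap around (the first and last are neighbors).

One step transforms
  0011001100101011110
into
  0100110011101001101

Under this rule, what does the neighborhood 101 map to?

At position 11 the neighborhood is 101; the next row has 0 there.

0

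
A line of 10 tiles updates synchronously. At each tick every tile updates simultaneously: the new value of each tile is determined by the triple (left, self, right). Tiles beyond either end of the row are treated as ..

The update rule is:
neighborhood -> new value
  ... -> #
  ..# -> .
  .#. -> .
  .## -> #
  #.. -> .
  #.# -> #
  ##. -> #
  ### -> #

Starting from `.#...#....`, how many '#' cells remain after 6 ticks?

9

...#...###
##...#.###
##.#..####
###...####
###.#.####
####.#####
count of #: 9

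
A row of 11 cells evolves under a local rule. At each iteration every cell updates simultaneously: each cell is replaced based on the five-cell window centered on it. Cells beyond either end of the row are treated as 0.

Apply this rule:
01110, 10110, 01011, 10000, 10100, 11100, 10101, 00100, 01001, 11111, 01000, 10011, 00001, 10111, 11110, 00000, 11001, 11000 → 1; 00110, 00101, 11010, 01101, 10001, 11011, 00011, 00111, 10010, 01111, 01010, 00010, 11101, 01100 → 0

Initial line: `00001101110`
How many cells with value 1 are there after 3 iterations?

4

iteration 1: 11100001111
iteration 2: 01111100011
iteration 3: 00011110000
count of 1: 4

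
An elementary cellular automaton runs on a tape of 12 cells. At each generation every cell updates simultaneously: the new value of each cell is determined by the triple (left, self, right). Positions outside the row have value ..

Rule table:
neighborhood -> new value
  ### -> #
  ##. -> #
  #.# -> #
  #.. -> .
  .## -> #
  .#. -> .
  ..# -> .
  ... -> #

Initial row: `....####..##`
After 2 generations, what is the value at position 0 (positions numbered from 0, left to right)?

###.####..##
########..##
position 0 holds #

#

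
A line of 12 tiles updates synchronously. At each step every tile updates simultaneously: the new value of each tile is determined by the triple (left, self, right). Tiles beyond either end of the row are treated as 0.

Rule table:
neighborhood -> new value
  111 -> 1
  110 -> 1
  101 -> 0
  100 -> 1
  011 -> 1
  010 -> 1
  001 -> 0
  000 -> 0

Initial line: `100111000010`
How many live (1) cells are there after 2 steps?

9

110111100011
110111110011
count of 1: 9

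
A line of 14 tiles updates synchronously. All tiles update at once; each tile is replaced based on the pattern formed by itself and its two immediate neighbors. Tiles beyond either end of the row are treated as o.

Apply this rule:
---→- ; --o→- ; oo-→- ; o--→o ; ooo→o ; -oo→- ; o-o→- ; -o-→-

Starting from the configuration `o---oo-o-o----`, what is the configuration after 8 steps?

-o--------o---
--o--------o--
o--o--------o-
-o--o---------
--o--o--------
o--o--o-------
-o--o--o------
--o--o--o-----

--o--o--o-----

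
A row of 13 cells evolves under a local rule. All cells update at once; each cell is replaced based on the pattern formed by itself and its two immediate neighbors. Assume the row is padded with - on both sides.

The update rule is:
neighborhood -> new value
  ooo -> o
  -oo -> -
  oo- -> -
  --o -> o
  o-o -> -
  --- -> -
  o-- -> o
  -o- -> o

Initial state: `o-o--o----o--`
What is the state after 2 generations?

generation 1: o-ooooo--ooo-
generation 2: o--ooo-oo-o-o

o--ooo-oo-o-o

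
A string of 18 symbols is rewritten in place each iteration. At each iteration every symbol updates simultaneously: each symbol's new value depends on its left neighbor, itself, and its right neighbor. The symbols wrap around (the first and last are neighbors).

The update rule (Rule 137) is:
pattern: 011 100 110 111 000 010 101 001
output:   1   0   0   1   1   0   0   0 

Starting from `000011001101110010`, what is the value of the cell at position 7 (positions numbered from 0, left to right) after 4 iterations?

111010001001100000
110000100001001110
100110001100001100
000100101001101000
position 7 holds 0

0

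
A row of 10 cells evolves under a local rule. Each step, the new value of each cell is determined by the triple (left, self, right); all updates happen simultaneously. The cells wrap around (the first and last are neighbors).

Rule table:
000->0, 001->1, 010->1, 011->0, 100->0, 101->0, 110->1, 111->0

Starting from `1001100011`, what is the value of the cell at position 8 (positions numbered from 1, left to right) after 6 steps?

step 1: 1010100100
step 2: 1010101101
step 3: 1010100100  (repeats step 1; period 2)
step 6: 1010101101
position 8 holds 1

1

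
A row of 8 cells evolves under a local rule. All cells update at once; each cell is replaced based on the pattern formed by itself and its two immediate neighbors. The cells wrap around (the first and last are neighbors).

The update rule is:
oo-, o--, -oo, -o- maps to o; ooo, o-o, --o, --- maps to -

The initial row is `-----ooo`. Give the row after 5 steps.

o----o-o
oo---o-o
-oo--o-o
-ooo-o-o
-o-o-o-o

-o-o-o-o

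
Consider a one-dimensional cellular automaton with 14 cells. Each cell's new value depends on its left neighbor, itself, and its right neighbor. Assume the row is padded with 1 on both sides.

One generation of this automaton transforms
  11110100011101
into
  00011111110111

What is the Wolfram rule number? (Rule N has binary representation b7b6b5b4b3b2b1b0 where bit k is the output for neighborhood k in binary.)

127

position 0: 111 → 0  (bit 7 = 0)
position 3: 110 → 1  (bit 6 = 1)
position 4: 101 → 1  (bit 5 = 1)
position 6: 100 → 1  (bit 4 = 1)
position 9: 011 → 1  (bit 3 = 1)
position 5: 010 → 1  (bit 2 = 1)
position 8: 001 → 1  (bit 1 = 1)
position 7: 000 → 1  (bit 0 = 1)
bits b7..b0 = 01111111 = 127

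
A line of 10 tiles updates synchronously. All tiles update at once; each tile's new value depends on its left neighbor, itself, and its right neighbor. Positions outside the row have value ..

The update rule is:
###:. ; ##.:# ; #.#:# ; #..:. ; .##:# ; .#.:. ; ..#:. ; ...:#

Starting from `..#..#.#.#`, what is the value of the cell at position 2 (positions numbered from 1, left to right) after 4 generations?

#.....#.#.
..###..#..
#.#.#....#
.#.#..##..
position 2 holds #

#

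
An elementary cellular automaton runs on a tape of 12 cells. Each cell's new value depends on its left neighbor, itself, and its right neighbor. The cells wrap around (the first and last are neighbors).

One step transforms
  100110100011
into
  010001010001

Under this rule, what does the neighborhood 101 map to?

At position 5 the neighborhood is 101; the next row has 1 there.

1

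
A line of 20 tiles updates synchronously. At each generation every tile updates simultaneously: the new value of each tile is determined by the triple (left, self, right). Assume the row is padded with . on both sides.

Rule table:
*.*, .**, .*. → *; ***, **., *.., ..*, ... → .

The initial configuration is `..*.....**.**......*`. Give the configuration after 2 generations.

..*.....***........*

generation 1: ..*.....*.**.......*
generation 2: ..*.....***........*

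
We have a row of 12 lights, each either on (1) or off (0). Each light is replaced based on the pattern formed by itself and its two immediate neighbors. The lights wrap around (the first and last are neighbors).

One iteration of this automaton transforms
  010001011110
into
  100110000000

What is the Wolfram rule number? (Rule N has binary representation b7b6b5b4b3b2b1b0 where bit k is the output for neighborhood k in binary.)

position 8: 111 → 0  (bit 7 = 0)
position 10: 110 → 0  (bit 6 = 0)
position 6: 101 → 0  (bit 5 = 0)
position 2: 100 → 0  (bit 4 = 0)
position 7: 011 → 0  (bit 3 = 0)
position 1: 010 → 0  (bit 2 = 0)
position 0: 001 → 1  (bit 1 = 1)
position 3: 000 → 1  (bit 0 = 1)
bits b7..b0 = 00000011 = 3

3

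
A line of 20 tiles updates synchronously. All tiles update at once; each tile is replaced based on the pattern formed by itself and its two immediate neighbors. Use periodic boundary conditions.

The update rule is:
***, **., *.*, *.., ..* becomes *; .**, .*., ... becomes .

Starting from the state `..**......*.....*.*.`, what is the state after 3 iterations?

.*.**....*.*...*.*.*
*.*.**..*.*.*.*.*.*.
.*.*.***.*.*.*.*.*.*

.*.*.***.*.*.*.*.*.*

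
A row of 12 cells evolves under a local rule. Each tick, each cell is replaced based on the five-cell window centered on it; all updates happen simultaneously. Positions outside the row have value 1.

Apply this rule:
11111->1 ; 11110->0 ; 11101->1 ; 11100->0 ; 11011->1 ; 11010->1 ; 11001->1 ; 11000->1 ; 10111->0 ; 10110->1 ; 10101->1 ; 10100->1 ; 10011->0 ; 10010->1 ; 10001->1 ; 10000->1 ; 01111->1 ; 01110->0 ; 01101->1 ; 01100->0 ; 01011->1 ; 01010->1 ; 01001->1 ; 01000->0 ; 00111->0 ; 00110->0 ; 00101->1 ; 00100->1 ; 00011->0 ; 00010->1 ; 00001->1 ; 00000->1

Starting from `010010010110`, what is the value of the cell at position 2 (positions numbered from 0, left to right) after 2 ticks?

tick 1: 111111111111
tick 2: 111111111111
position 2 holds 1

1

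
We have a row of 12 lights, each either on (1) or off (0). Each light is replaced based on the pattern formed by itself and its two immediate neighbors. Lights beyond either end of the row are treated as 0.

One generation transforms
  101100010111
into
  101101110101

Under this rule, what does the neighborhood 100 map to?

At position 4 the neighborhood is 100; the next row has 0 there.

0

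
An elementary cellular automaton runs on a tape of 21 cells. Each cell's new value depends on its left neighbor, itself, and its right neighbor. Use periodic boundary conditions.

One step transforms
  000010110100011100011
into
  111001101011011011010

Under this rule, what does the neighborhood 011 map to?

At position 6 the neighborhood is 011; the next row has 1 there.

1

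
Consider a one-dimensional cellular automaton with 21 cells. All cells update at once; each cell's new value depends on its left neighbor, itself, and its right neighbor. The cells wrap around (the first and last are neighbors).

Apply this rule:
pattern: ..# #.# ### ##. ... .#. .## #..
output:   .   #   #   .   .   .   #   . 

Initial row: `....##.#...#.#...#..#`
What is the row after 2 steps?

.....#...............

....#.#.....#........
.....#...............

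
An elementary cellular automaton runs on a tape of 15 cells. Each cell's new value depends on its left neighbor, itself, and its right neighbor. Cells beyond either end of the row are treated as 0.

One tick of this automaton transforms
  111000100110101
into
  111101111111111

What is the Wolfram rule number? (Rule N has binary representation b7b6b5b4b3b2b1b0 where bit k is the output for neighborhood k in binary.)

254

position 1: 111 → 1  (bit 7 = 1)
position 2: 110 → 1  (bit 6 = 1)
position 11: 101 → 1  (bit 5 = 1)
position 3: 100 → 1  (bit 4 = 1)
position 0: 011 → 1  (bit 3 = 1)
position 6: 010 → 1  (bit 2 = 1)
position 5: 001 → 1  (bit 1 = 1)
position 4: 000 → 0  (bit 0 = 0)
bits b7..b0 = 11111110 = 254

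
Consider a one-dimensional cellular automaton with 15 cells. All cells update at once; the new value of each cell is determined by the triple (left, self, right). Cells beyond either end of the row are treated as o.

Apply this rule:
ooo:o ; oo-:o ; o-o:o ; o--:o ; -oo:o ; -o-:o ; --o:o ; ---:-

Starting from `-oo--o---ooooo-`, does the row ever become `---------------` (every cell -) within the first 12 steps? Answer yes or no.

no

step 1: ooooooo-ooooooo
step 2: ooooooooooooooo
step 3: ooooooooooooooo  (fixed point — unchanged through step 12)
step 12 is ooooooooooooooo, still not uniform -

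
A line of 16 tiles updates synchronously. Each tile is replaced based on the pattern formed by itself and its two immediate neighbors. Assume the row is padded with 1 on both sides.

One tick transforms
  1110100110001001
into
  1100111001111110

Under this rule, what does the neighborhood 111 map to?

1

At position 0 the neighborhood is 111; the next row has 1 there.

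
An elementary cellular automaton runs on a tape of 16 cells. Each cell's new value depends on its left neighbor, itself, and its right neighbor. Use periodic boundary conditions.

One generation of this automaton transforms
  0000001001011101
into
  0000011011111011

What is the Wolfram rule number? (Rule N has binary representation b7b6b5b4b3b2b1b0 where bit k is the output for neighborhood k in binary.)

174

position 12: 111 → 1  (bit 7 = 1)
position 13: 110 → 0  (bit 6 = 0)
position 10: 101 → 1  (bit 5 = 1)
position 0: 100 → 0  (bit 4 = 0)
position 11: 011 → 1  (bit 3 = 1)
position 6: 010 → 1  (bit 2 = 1)
position 5: 001 → 1  (bit 1 = 1)
position 1: 000 → 0  (bit 0 = 0)
bits b7..b0 = 10101110 = 174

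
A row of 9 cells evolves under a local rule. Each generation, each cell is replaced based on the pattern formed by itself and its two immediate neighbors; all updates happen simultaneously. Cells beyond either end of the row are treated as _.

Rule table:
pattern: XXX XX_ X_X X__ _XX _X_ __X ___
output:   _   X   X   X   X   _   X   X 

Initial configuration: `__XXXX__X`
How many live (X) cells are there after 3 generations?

6

XXX__XXX_
X_XXXX_XX
_XX__XXXX
count of X: 6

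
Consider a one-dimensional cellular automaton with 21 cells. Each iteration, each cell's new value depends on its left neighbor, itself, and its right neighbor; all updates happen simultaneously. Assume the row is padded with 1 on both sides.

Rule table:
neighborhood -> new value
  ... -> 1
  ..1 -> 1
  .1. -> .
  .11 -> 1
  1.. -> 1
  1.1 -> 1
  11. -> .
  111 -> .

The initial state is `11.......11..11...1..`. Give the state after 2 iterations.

..11111111.111.111.11
111.......11..11..11.

111.......11..11..11.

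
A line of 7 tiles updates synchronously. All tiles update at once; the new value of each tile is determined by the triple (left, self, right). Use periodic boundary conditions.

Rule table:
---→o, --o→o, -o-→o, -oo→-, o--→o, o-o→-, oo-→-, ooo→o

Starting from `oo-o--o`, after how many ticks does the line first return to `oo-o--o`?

7

tick 1: o--ooo-
tick 2: ooo-o--
tick 3: -o--ooo
tick 4: -ooo-o-
tick 5: o-o--oo
tick 6: --ooo-o
tick 7: oo-o--o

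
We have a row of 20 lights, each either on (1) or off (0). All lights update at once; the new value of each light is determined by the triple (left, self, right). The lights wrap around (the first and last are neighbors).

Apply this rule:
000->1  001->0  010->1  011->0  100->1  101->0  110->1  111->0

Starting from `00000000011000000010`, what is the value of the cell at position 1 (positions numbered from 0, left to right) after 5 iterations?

1

iteration 1: 11111111001111111011
iteration 2: 00000001100000001000
iteration 3: 11111100111111101111
iteration 4: 00000110000000100000
iteration 5: 11110011111110111111
position 1 holds 1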